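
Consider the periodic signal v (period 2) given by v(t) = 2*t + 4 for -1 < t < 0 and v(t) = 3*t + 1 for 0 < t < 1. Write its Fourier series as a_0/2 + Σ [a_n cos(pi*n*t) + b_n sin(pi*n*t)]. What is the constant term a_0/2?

a_0 = ∫_{-1}^{1} v(t) dt = 11/2.
So the constant term a_0/2 = 11/4.

11/4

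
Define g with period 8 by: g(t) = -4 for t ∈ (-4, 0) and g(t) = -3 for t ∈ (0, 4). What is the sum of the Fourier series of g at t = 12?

-7/2

t = 12 differs from t = 4 by 1 full period(s), and the series is 8-periodic.
At t = 4 the one-sided limits are g(4^-) = -3 and g(4^+) = -4.
By Dirichlet's theorem the series converges to their average, [(-3) + (-4)]/2 = -7/2.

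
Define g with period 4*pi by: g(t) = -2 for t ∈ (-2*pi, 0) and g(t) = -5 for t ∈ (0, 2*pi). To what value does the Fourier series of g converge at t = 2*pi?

At t = 2*pi the one-sided limits are g(2*pi^-) = -5 and g(2*pi^+) = -2.
By Dirichlet's theorem the series converges to their average, [(-5) + (-2)]/2 = -7/2.

-7/2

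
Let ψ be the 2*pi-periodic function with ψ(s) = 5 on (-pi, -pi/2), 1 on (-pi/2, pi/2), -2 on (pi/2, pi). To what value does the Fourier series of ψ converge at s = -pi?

3/2

s = -pi differs from s = pi by -1 full period(s), and the series is 2*pi-periodic.
At s = pi the one-sided limits are ψ(pi^-) = -2 and ψ(pi^+) = 5.
By Dirichlet's theorem the series converges to their average, [(-2) + (5)]/2 = 3/2.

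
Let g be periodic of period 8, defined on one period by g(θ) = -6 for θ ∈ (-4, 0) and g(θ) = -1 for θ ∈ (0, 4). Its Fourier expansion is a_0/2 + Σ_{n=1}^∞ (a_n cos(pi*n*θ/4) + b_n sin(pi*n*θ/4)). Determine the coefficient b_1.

10/pi

b_1 = 1/4 ∫_{-4}^{4} g(θ) sin(pi*θ/4) dθ.
Split the integral at the breakpoints.
Directly, an antiderivative of (-6) sin(pi*θ/4) is 24*cos(pi*θ/4)/pi; evaluating from -4 to 0: ∫_{-4}^{0} (-6) sin(pi*θ/4) dθ = (24/pi) - (-24/pi) = 48/pi.
Directly, an antiderivative of (-1) sin(pi*θ/4) is 4*cos(pi*θ/4)/pi; evaluating from 0 to 4: ∫_{0}^{4} (-1) sin(pi*θ/4) dθ = (-4/pi) - (4/pi) = -8/pi.
Summing the pieces and multiplying by (1/4) gives b_1 = 10/pi.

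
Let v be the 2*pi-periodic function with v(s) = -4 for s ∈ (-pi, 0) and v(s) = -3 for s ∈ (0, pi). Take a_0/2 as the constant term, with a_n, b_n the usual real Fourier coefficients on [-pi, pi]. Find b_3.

2/(3*pi)

b_3 = 1/pi ∫_{-pi}^{pi} v(s) sin(3*s) ds.
Split the integral at the breakpoints.
Directly, an antiderivative of (-4) sin(3*s) is 4*cos(3*s)/3; evaluating from -pi to 0: ∫_{-pi}^{0} (-4) sin(3*s) ds = (4/3) - (-4/3) = 8/3.
Directly, an antiderivative of (-3) sin(3*s) is cos(3*s); evaluating from 0 to pi: ∫_{0}^{pi} (-3) sin(3*s) ds = (-1) - (1) = -2.
Summing the pieces and multiplying by (1/pi) gives b_3 = 2/(3*pi).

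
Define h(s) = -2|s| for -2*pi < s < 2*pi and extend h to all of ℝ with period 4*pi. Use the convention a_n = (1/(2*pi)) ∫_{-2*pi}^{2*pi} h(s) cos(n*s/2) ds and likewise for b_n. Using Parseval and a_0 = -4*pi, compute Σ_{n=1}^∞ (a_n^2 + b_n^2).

8*pi**2/3

Parseval: a_0^2/2 + Σ_{n≥1} (a_n^2+b_n^2) = (1/(2*pi)) ∫_{-2*pi}^{2*pi} h(s)^2 ds = 32*pi**2/3.
Subtract a_0^2/2 = 8*pi**2: Σ (a_n^2+b_n^2) = 8*pi**2/3.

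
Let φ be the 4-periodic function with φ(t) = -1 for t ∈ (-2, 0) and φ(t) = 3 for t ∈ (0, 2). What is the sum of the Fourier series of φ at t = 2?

1

t = 2 differs from t = -2 by 1 full period(s), and the series is 4-periodic.
At t = -2 the one-sided limits are φ(-2^-) = 3 and φ(-2^+) = -1.
By Dirichlet's theorem the series converges to their average, [(3) + (-1)]/2 = 1.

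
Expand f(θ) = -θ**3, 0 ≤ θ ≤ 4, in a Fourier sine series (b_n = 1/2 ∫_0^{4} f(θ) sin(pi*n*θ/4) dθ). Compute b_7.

128*(6 - 49*pi**2)/(343*pi**3)

b_7 = 1/2 ∫_0^{4} (-θ**3) sin(7*pi*θ/4) dθ.
Integrating by parts three times (tabular method), an antiderivative of (-θ**3) sin(7*pi*θ/4) is 4*θ**3*cos(7*pi*θ/4)/(7*pi) - 48*θ**2*sin(7*pi*θ/4)/(49*pi**2) - 384*θ*cos(7*pi*θ/4)/(343*pi**3) + 1536*sin(7*pi*θ/4)/(2401*pi**4); evaluating from 0 to 4: ∫_{0}^{4} (-θ**3) sin(7*pi*θ/4) dθ = (256*(6 - 49*pi**2)/(343*pi**3)) - (0) = 256*(6 - 49*pi**2)/(343*pi**3).
Hence b_7 = (1/2)·(256*(6 - 49*pi**2)/(343*pi**3)) = 128*(6 - 49*pi**2)/(343*pi**3).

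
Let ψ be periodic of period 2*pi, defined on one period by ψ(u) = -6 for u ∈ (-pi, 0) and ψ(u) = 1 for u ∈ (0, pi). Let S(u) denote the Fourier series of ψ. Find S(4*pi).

-5/2

u = 4*pi differs from u = 0 by 2 full period(s), and the series is 2*pi-periodic.
At u = 0 the one-sided limits are ψ(0^-) = -6 and ψ(0^+) = 1.
By Dirichlet's theorem the series converges to their average, [(-6) + (1)]/2 = -5/2.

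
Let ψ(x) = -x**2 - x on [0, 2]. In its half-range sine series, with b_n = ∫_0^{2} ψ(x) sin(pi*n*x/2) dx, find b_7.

4*(8 - 147*pi**2)/(343*pi**3)

b_7 = ∫_0^{2} (-x**2 - x) sin(7*pi*x/2) dx.
Integrating by parts twice (tabular method), an antiderivative of (-x**2 - x) sin(7*pi*x/2) is 2*x**2*cos(7*pi*x/2)/(7*pi) - 8*x*sin(7*pi*x/2)/(49*pi**2) + 2*x*cos(7*pi*x/2)/(7*pi) - 4*sin(7*pi*x/2)/(49*pi**2) - 16*cos(7*pi*x/2)/(343*pi**3); evaluating from 0 to 2: ∫_{0}^{2} (-x**2 - x) sin(7*pi*x/2) dx = (4*(4 - 147*pi**2)/(343*pi**3)) - (-16/(343*pi**3)) = 4*(8 - 147*pi**2)/(343*pi**3).
Hence b_7 = 4*(8 - 147*pi**2)/(343*pi**3).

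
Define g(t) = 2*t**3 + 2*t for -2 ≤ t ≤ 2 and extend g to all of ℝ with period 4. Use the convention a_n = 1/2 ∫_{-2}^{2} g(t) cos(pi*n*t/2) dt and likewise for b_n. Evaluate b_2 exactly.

-20/pi + 24/pi**3

b_2 = 1/2 ∫_{-2}^{2} g(t) sin(pi*t) dt.
g is odd and sin(pi*t) is odd, so the integrand is even and b_2 = ∫_0^{2} g(t) sin(pi*t) dt.
Integrating by parts three times (tabular method), an antiderivative of (2*t**3 + 2*t) sin(pi*t) is -2*t**3*cos(pi*t)/pi + 6*t**2*sin(pi*t)/pi**2 - 2*t*cos(pi*t)/pi + 12*t*cos(pi*t)/pi**3 - 12*sin(pi*t)/pi**4 + 2*sin(pi*t)/pi**2; evaluating from 0 to 2: ∫_{0}^{2} (2*t**3 + 2*t) sin(pi*t) dt = (-20/pi + 24/pi**3) - (0) = -20/pi + 24/pi**3.
Hence b_2 = -20/pi + 24/pi**3.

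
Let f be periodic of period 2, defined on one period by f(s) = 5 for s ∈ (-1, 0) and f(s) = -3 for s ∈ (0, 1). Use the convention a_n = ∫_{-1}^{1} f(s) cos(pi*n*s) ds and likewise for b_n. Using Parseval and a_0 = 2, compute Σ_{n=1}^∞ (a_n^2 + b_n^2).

Parseval: a_0^2/2 + Σ_{n≥1} (a_n^2+b_n^2) = ∫_{-1}^{1} f(s)^2 ds = 34.
Subtract a_0^2/2 = 2: Σ (a_n^2+b_n^2) = 32.

32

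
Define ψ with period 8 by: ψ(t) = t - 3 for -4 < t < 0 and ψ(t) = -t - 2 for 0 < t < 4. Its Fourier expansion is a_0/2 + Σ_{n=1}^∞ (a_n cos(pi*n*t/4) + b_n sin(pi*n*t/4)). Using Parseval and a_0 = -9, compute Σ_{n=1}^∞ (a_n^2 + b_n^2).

Parseval: a_0^2/2 + Σ_{n≥1} (a_n^2+b_n^2) = 1/4 ∫_{-4}^{4} ψ(t)^2 dt = 131/3.
Subtract a_0^2/2 = 81/2: Σ (a_n^2+b_n^2) = 19/6.

19/6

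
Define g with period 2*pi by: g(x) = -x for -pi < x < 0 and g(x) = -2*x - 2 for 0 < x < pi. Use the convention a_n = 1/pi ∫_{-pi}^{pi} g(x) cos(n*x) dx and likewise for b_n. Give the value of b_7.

(-3*pi - 4)/(7*pi)

b_7 = 1/pi ∫_{-pi}^{pi} g(x) sin(7*x) dx.
Split the integral at the breakpoints.
Integrating by parts (boundary term plus one more integral), an antiderivative of (-x) sin(7*x) is x*cos(7*x)/7 - sin(7*x)/49; evaluating from -pi to 0: ∫_{-pi}^{0} (-x) sin(7*x) dx = (0) - (pi/7) = -pi/7.
Integrating by parts (boundary term plus one more integral), an antiderivative of (-2*x - 2) sin(7*x) is 2*x*cos(7*x)/7 - 2*sin(7*x)/49 + 2*cos(7*x)/7; evaluating from 0 to pi: ∫_{0}^{pi} (-2*x - 2) sin(7*x) dx = (-2*pi/7 - 2/7) - (2/7) = -2*pi/7 - 4/7.
Summing the pieces and multiplying by (1/pi) gives b_7 = (-3*pi - 4)/(7*pi).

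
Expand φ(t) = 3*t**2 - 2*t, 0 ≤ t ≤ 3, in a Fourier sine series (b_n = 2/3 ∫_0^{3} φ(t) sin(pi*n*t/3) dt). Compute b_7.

-216/(343*pi**3) + 6/pi

b_7 = 2/3 ∫_0^{3} (3*t**2 - 2*t) sin(7*pi*t/3) dt.
Integrating by parts twice (tabular method), an antiderivative of (3*t**2 - 2*t) sin(7*pi*t/3) is -9*t**2*cos(7*pi*t/3)/(7*pi) + 54*t*sin(7*pi*t/3)/(49*pi**2) + 6*t*cos(7*pi*t/3)/(7*pi) - 18*sin(7*pi*t/3)/(49*pi**2) + 162*cos(7*pi*t/3)/(343*pi**3); evaluating from 0 to 3: ∫_{0}^{3} (3*t**2 - 2*t) sin(7*pi*t/3) dt = (-162/(343*pi**3) + 9/pi) - (162/(343*pi**3)) = -324/(343*pi**3) + 9/pi.
Hence b_7 = (2/3)·(-324/(343*pi**3) + 9/pi) = -216/(343*pi**3) + 6/pi.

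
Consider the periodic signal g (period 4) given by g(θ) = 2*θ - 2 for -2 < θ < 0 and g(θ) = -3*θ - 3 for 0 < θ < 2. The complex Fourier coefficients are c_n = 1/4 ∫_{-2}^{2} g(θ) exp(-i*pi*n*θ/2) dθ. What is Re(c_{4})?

Since g is real-valued, Re(c_{4}) = 1/4 ∫_{-2}^{2} g(θ) cos(2*pi*θ) dθ = a_{4}/2.
Split the integral at the breakpoints.
Integrating by parts (boundary term plus one more integral), an antiderivative of (2*θ - 2) cos(2*pi*θ) is θ*sin(2*pi*θ)/pi - sin(2*pi*θ)/pi + cos(2*pi*θ)/(2*pi**2); evaluating from -2 to 0: ∫_{-2}^{0} (2*θ - 2) cos(2*pi*θ) dθ = (1/(2*pi**2)) - (1/(2*pi**2)) = 0.
Integrating by parts (boundary term plus one more integral), an antiderivative of (-3*θ - 3) cos(2*pi*θ) is -3*θ*sin(2*pi*θ)/(2*pi) - 3*sin(2*pi*θ)/(2*pi) - 3*cos(2*pi*θ)/(4*pi**2); evaluating from 0 to 2: ∫_{0}^{2} (-3*θ - 3) cos(2*pi*θ) dθ = (-3/(4*pi**2)) - (-3/(4*pi**2)) = 0.
So ∫_{-2}^{2} g(θ) cos(2*pi*θ) dθ = 0.
Hence Re(c_{4}) = (1/4)·(0) = 0.

0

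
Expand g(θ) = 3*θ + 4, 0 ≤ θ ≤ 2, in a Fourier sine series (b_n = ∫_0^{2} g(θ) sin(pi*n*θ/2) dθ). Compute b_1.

b_1 = ∫_0^{2} (3*θ + 4) sin(pi*θ/2) dθ.
Integrating by parts (boundary term plus one more integral), an antiderivative of (3*θ + 4) sin(pi*θ/2) is -6*θ*cos(pi*θ/2)/pi + 12*sin(pi*θ/2)/pi**2 - 8*cos(pi*θ/2)/pi; evaluating from 0 to 2: ∫_{0}^{2} (3*θ + 4) sin(pi*θ/2) dθ = (20/pi) - (-8/pi) = 28/pi.
Hence b_1 = 28/pi.

28/pi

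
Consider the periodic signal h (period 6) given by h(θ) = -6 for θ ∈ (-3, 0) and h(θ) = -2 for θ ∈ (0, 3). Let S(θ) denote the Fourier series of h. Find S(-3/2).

h is continuous at θ = -3/2 with value -6, so the series converges to -6 there.

-6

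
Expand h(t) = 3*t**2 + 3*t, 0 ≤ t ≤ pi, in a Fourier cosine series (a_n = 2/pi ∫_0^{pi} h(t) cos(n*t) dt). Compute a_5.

12*(-pi - 1)/(25*pi)

a_5 = 2/pi ∫_0^{pi} (3*t**2 + 3*t) cos(5*t) dt.
Integrating by parts twice (tabular method), an antiderivative of (3*t**2 + 3*t) cos(5*t) is 3*t**2*sin(5*t)/5 + 3*t*sin(5*t)/5 + 6*t*cos(5*t)/25 - 6*sin(5*t)/125 + 3*cos(5*t)/25; evaluating from 0 to pi: ∫_{0}^{pi} (3*t**2 + 3*t) cos(5*t) dt = (-6*pi/25 - 3/25) - (3/25) = -6*pi/25 - 6/25.
Hence a_5 = (2/pi)·(-6*pi/25 - 6/25) = 12*(-pi - 1)/(25*pi).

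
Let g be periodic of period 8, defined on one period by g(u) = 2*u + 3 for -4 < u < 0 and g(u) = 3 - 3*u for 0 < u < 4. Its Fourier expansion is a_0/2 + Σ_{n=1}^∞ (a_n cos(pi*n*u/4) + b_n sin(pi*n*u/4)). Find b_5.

-4/(5*pi)

b_5 = 1/4 ∫_{-4}^{4} g(u) sin(5*pi*u/4) du.
Split the integral at the breakpoints.
Integrating by parts (boundary term plus one more integral), an antiderivative of (2*u + 3) sin(5*pi*u/4) is -8*u*cos(5*pi*u/4)/(5*pi) + 32*sin(5*pi*u/4)/(25*pi**2) - 12*cos(5*pi*u/4)/(5*pi); evaluating from -4 to 0: ∫_{-4}^{0} (2*u + 3) sin(5*pi*u/4) du = (-12/(5*pi)) - (-4/pi) = 8/(5*pi).
Integrating by parts (boundary term plus one more integral), an antiderivative of (3 - 3*u) sin(5*pi*u/4) is 12*u*cos(5*pi*u/4)/(5*pi) - 48*sin(5*pi*u/4)/(25*pi**2) - 12*cos(5*pi*u/4)/(5*pi); evaluating from 0 to 4: ∫_{0}^{4} (3 - 3*u) sin(5*pi*u/4) du = (-36/(5*pi)) - (-12/(5*pi)) = -24/(5*pi).
Summing the pieces and multiplying by (1/4) gives b_5 = -4/(5*pi).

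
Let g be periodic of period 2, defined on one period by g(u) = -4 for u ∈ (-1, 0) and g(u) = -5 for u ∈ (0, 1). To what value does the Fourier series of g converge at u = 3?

-9/2

u = 3 differs from u = 1 by 1 full period(s), and the series is 2-periodic.
At u = 1 the one-sided limits are g(1^-) = -5 and g(1^+) = -4.
By Dirichlet's theorem the series converges to their average, [(-5) + (-4)]/2 = -9/2.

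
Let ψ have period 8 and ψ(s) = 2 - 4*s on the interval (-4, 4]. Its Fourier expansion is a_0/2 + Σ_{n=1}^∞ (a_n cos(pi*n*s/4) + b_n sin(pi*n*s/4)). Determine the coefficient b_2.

b_2 = 1/4 ∫_{-4}^{4} ψ(s) sin(pi*s/2) ds.
Integrating by parts (boundary term plus one more integral), an antiderivative of (2 - 4*s) sin(pi*s/2) is 8*s*cos(pi*s/2)/pi - 16*sin(pi*s/2)/pi**2 - 4*cos(pi*s/2)/pi; evaluating from -4 to 4: ∫_{-4}^{4} (2 - 4*s) sin(pi*s/2) ds = (28/pi) - (-36/pi) = 64/pi.
Hence b_2 = (1/4)·(64/pi) = 16/pi.

16/pi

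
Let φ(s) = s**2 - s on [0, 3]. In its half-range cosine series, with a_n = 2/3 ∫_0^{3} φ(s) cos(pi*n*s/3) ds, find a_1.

a_1 = 2/3 ∫_0^{3} (s**2 - s) cos(pi*s/3) ds.
Integrating by parts twice (tabular method), an antiderivative of (s**2 - s) cos(pi*s/3) is 3*s**2*sin(pi*s/3)/pi - 3*s*sin(pi*s/3)/pi + 18*s*cos(pi*s/3)/pi**2 - 54*sin(pi*s/3)/pi**3 - 9*cos(pi*s/3)/pi**2; evaluating from 0 to 3: ∫_{0}^{3} (s**2 - s) cos(pi*s/3) ds = (-45/pi**2) - (-9/pi**2) = -36/pi**2.
Hence a_1 = (2/3)·(-36/pi**2) = -24/pi**2.

-24/pi**2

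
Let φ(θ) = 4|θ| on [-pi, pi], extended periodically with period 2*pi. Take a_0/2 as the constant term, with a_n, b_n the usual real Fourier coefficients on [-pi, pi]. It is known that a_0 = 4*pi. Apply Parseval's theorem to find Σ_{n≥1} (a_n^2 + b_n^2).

8*pi**2/3

Parseval: a_0^2/2 + Σ_{n≥1} (a_n^2+b_n^2) = 1/pi ∫_{-pi}^{pi} φ(θ)^2 dθ = 32*pi**2/3.
Subtract a_0^2/2 = 8*pi**2: Σ (a_n^2+b_n^2) = 8*pi**2/3.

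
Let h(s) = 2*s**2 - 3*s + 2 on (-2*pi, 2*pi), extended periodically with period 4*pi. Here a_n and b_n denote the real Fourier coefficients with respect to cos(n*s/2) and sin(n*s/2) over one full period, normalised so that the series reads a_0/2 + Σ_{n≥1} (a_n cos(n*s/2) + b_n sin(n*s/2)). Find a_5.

-32/25

a_5 = (1/(2*pi)) ∫_{-2*pi}^{2*pi} h(s) cos(5*s/2) ds.
Integrating by parts twice (tabular method), an antiderivative of (2*s**2 - 3*s + 2) cos(5*s/2) is 4*s**2*sin(5*s/2)/5 - 6*s*sin(5*s/2)/5 + 16*s*cos(5*s/2)/25 + 68*sin(5*s/2)/125 - 12*cos(5*s/2)/25; evaluating from -2*pi to 2*pi: ∫_{-2*pi}^{2*pi} (2*s**2 - 3*s + 2) cos(5*s/2) ds = (12/25 - 32*pi/25) - (12/25 + 32*pi/25) = -64*pi/25.
Hence a_5 = (1/(2*pi))·(-64*pi/25) = -32/25.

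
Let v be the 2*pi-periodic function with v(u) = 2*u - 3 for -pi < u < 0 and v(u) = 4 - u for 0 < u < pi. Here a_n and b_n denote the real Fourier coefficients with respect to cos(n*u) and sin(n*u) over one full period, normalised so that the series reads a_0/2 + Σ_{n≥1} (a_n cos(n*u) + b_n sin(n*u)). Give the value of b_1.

(pi + 14)/pi

b_1 = 1/pi ∫_{-pi}^{pi} v(u) sin(u) du.
Split the integral at the breakpoints.
Integrating by parts (boundary term plus one more integral), an antiderivative of (2*u - 3) sin(u) is -2*u*cos(u) + 2*sin(u) + 3*cos(u); evaluating from -pi to 0: ∫_{-pi}^{0} (2*u - 3) sin(u) du = (3) - (-2*pi - 3) = 6 + 2*pi.
Integrating by parts (boundary term plus one more integral), an antiderivative of (4 - u) sin(u) is u*cos(u) - sin(u) - 4*cos(u); evaluating from 0 to pi: ∫_{0}^{pi} (4 - u) sin(u) du = (4 - pi) - (-4) = 8 - pi.
Summing the pieces and multiplying by (1/pi) gives b_1 = (pi + 14)/pi.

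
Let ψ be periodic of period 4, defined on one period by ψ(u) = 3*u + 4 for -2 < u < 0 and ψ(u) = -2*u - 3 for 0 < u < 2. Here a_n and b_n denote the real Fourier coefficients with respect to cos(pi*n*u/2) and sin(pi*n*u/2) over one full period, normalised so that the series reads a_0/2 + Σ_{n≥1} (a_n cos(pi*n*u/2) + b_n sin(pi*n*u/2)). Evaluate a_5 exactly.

a_5 = 1/2 ∫_{-2}^{2} ψ(u) cos(5*pi*u/2) du.
Split the integral at the breakpoints.
Integrating by parts (boundary term plus one more integral), an antiderivative of (3*u + 4) cos(5*pi*u/2) is 6*u*sin(5*pi*u/2)/(5*pi) + 8*sin(5*pi*u/2)/(5*pi) + 12*cos(5*pi*u/2)/(25*pi**2); evaluating from -2 to 0: ∫_{-2}^{0} (3*u + 4) cos(5*pi*u/2) du = (12/(25*pi**2)) - (-12/(25*pi**2)) = 24/(25*pi**2).
Integrating by parts (boundary term plus one more integral), an antiderivative of (-2*u - 3) cos(5*pi*u/2) is -4*u*sin(5*pi*u/2)/(5*pi) - 6*sin(5*pi*u/2)/(5*pi) - 8*cos(5*pi*u/2)/(25*pi**2); evaluating from 0 to 2: ∫_{0}^{2} (-2*u - 3) cos(5*pi*u/2) du = (8/(25*pi**2)) - (-8/(25*pi**2)) = 16/(25*pi**2).
Summing the pieces and multiplying by (1/2) gives a_5 = 4/(5*pi**2).

4/(5*pi**2)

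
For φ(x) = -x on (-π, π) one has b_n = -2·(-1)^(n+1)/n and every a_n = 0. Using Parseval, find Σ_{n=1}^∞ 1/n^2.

Parseval: Σ b_n^2 = (1/π) ∫_{-π}^{π} φ(x)^2 dx = 2*pi**2/3.
Σ b_n^2 = Σ 4/n^2, so Σ 1/n^2 = (2*pi**2/3)/4 = pi**2/6.

pi**2/6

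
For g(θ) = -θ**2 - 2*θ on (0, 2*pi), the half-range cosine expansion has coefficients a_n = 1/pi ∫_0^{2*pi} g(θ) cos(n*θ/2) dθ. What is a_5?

a_5 = 1/pi ∫_0^{2*pi} (-θ**2 - 2*θ) cos(5*θ/2) dθ.
Integrating by parts twice (tabular method), an antiderivative of (-θ**2 - 2*θ) cos(5*θ/2) is -2*θ**2*sin(5*θ/2)/5 - 4*θ*sin(5*θ/2)/5 - 8*θ*cos(5*θ/2)/25 + 16*sin(5*θ/2)/125 - 8*cos(5*θ/2)/25; evaluating from 0 to 2*pi: ∫_{0}^{2*pi} (-θ**2 - 2*θ) cos(5*θ/2) dθ = (8/25 + 16*pi/25) - (-8/25) = 16/25 + 16*pi/25.
Hence a_5 = (1/pi)·(16/25 + 16*pi/25) = 16*(1 + pi)/(25*pi).

16*(1 + pi)/(25*pi)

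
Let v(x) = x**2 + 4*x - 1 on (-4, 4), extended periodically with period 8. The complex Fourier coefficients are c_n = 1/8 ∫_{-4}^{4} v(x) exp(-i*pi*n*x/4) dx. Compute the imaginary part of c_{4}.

4/pi

Since v is real-valued, Im(c_{4}) = -1/8 ∫_{-4}^{4} v(x) sin(pi*x) dx = -b_{4}/2.
Integrating by parts twice (tabular method), an antiderivative of (x**2 + 4*x - 1) sin(pi*x) is -x**2*cos(pi*x)/pi + 2*x*sin(pi*x)/pi**2 - 4*x*cos(pi*x)/pi + 4*sin(pi*x)/pi**2 + 2*cos(pi*x)/pi**3 + cos(pi*x)/pi; evaluating from -4 to 4: ∫_{-4}^{4} (x**2 + 4*x - 1) sin(pi*x) dx = (-31/pi + 2/pi**3) - ((2 + pi**2)/pi**3) = -32/pi.
Hence Im(c_{4}) = (-1/8)·(-32/pi) = 4/pi.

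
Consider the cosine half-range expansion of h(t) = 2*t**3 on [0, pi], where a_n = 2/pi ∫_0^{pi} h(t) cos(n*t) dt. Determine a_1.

-12*pi + 48/pi

a_1 = 2/pi ∫_0^{pi} (2*t**3) cos(t) dt.
Integrating by parts three times (tabular method), an antiderivative of (2*t**3) cos(t) is 2*t**3*sin(t) + 6*t**2*cos(t) - 12*t*sin(t) - 12*cos(t); evaluating from 0 to pi: ∫_{0}^{pi} (2*t**3) cos(t) dt = (12 - 6*pi**2) - (-12) = 24 - 6*pi**2.
Hence a_1 = (2/pi)·(24 - 6*pi**2) = -12*pi + 48/pi.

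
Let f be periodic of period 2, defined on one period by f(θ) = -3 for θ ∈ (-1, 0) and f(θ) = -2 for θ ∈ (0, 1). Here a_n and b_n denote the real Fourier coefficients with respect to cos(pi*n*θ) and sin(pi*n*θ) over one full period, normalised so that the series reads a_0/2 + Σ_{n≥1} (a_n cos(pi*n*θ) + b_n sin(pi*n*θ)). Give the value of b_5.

b_5 = ∫_{-1}^{1} f(θ) sin(5*pi*θ) dθ.
Split the integral at the breakpoints.
Directly, an antiderivative of (-3) sin(5*pi*θ) is 3*cos(5*pi*θ)/(5*pi); evaluating from -1 to 0: ∫_{-1}^{0} (-3) sin(5*pi*θ) dθ = (3/(5*pi)) - (-3/(5*pi)) = 6/(5*pi).
Directly, an antiderivative of (-2) sin(5*pi*θ) is 2*cos(5*pi*θ)/(5*pi); evaluating from 0 to 1: ∫_{0}^{1} (-2) sin(5*pi*θ) dθ = (-2/(5*pi)) - (2/(5*pi)) = -4/(5*pi).
Summing the pieces gives b_5 = 2/(5*pi).

2/(5*pi)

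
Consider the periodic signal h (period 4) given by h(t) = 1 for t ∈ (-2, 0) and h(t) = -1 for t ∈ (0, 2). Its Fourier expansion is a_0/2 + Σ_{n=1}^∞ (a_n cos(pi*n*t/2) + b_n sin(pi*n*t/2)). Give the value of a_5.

0

a_5 = 1/2 ∫_{-2}^{2} h(t) cos(5*pi*t/2) dt.
h is odd and cos(5*pi*t/2) is even, so the integrand is odd over a symmetric interval and the integral vanishes.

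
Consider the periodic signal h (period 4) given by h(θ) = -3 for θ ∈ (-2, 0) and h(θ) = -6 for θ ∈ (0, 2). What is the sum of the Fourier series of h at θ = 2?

θ = 2 differs from θ = -2 by 1 full period(s), and the series is 4-periodic.
At θ = -2 the one-sided limits are h(-2^-) = -6 and h(-2^+) = -3.
By Dirichlet's theorem the series converges to their average, [(-6) + (-3)]/2 = -9/2.

-9/2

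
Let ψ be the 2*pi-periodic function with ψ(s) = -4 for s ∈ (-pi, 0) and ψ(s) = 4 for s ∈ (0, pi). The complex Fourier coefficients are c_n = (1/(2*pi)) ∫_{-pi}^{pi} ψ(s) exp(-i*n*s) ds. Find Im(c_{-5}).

Since ψ is real-valued, Im(c_{-5}) = -(1/(2*pi)) ∫_{-pi}^{pi} ψ(s) sin(-5*s) ds = b_{5}/2.
ψ is odd and sin(-5*s) is odd, so the integrand is even: ∫_{-pi}^{pi} ψ(s) sin(-5*s) ds = 2∫_0^{pi} ψ(s) sin(-5*s) ds.
Directly, an antiderivative of (4) sin(-5*s) is 4*cos(5*s)/5; evaluating from 0 to pi: ∫_{0}^{pi} (4) sin(-5*s) ds = (-4/5) - (4/5) = -8/5.
So ∫_{-pi}^{pi} ψ(s) sin(-5*s) ds = -16/5.
Hence Im(c_{-5}) = (-1/(2*pi))·(-16/5) = 8/(5*pi).

8/(5*pi)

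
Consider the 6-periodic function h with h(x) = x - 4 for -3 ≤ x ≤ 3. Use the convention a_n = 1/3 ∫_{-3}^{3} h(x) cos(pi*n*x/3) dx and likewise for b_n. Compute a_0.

-8

a_0 = 1/3 ∫_{-3}^{3} h(x) dx = 1/3 · (-24) = -8.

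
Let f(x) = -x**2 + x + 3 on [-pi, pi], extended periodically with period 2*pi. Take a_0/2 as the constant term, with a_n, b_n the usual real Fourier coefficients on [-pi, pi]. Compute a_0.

a_0 = 1/pi ∫_{-pi}^{pi} f(x) dx = 1/pi · (2*pi*(9 - pi**2)/3) = 6 - 2*pi**2/3.

6 - 2*pi**2/3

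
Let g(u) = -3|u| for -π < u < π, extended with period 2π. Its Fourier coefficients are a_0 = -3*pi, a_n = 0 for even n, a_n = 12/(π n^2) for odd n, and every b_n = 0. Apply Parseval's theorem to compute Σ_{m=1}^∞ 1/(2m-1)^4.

pi**4/96

Parseval: a_0^2/2 + Σ a_n^2 = (1/π) ∫_{-π}^{π} g(u)^2 du = 6*pi**2.
Subtract a_0^2/2 = 9*pi**2/2: Σ a_n^2 = 3*pi**2/2.
Only odd n contribute, with a_n^2 = 144/(π^2 n^4), so Σ_{m≥1} 1/(2m-1)^4 = π^2·(3*pi**2/2)/144 = pi**4/96.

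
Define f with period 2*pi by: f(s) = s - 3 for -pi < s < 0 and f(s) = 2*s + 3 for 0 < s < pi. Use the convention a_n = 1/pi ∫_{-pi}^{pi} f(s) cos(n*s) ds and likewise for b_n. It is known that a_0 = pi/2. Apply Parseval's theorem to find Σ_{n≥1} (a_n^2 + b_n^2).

37*pi**2/24 + 18 + 9*pi

Parseval: a_0^2/2 + Σ_{n≥1} (a_n^2+b_n^2) = 1/pi ∫_{-pi}^{pi} f(s)^2 ds = 5*pi**2/3 + 18 + 9*pi.
Subtract a_0^2/2 = pi**2/8: Σ (a_n^2+b_n^2) = 37*pi**2/24 + 18 + 9*pi.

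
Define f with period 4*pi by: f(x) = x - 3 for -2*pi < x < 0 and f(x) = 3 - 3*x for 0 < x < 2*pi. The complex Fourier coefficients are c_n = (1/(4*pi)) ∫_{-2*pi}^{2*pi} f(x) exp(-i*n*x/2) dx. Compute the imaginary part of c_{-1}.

Since f is real-valued, Im(c_{-1}) = -(1/(4*pi)) ∫_{-2*pi}^{2*pi} f(x) sin(-x/2) dx = b_{1}/2.
Split the integral at the breakpoints.
Integrating by parts (boundary term plus one more integral), an antiderivative of (x - 3) sin(-x/2) is 2*x*cos(x/2) - 4*sin(x/2) - 6*cos(x/2); evaluating from -2*pi to 0: ∫_{-2*pi}^{0} (x - 3) sin(-x/2) dx = (-6) - (6 + 4*pi) = -4*pi - 12.
Integrating by parts (boundary term plus one more integral), an antiderivative of (3 - 3*x) sin(-x/2) is -6*x*cos(x/2) + 12*sin(x/2) + 6*cos(x/2); evaluating from 0 to 2*pi: ∫_{0}^{2*pi} (3 - 3*x) sin(-x/2) dx = (-6 + 12*pi) - (6) = -12 + 12*pi.
So ∫_{-2*pi}^{2*pi} f(x) sin(-x/2) dx = -24 + 8*pi.
Hence Im(c_{-1}) = (-1/(4*pi))·(-24 + 8*pi) = -2 + 6/pi.

-2 + 6/pi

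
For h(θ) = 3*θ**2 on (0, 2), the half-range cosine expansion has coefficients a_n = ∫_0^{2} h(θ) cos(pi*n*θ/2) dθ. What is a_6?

4/(3*pi**2)

a_6 = ∫_0^{2} (3*θ**2) cos(3*pi*θ) dθ.
Integrating by parts twice (tabular method), an antiderivative of (3*θ**2) cos(3*pi*θ) is θ**2*sin(3*pi*θ)/pi + 2*θ*cos(3*pi*θ)/(3*pi**2) - 2*sin(3*pi*θ)/(9*pi**3); evaluating from 0 to 2: ∫_{0}^{2} (3*θ**2) cos(3*pi*θ) dθ = (4/(3*pi**2)) - (0) = 4/(3*pi**2).
Hence a_6 = 4/(3*pi**2).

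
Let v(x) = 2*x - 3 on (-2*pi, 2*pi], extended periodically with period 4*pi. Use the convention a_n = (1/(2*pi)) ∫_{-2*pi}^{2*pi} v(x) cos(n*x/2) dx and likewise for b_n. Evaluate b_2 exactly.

-4

b_2 = (1/(2*pi)) ∫_{-2*pi}^{2*pi} v(x) sin(x) dx.
Integrating by parts (boundary term plus one more integral), an antiderivative of (2*x - 3) sin(x) is -2*x*cos(x) + 2*sin(x) + 3*cos(x); evaluating from -2*pi to 2*pi: ∫_{-2*pi}^{2*pi} (2*x - 3) sin(x) dx = (3 - 4*pi) - (3 + 4*pi) = -8*pi.
Hence b_2 = (1/(2*pi))·(-8*pi) = -4.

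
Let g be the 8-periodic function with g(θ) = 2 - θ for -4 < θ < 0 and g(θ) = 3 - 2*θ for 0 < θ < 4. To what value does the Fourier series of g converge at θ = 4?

1/2

θ = 4 differs from θ = -4 by 1 full period(s), and the series is 8-periodic.
At θ = -4 the one-sided limits are g(-4^-) = -5 and g(-4^+) = 6.
By Dirichlet's theorem the series converges to their average, [(-5) + (6)]/2 = 1/2.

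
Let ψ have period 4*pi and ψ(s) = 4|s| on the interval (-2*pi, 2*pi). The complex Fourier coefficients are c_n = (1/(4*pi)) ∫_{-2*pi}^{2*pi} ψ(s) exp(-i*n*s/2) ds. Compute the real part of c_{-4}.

0

Since ψ is real-valued, Re(c_{-4}) = (1/(4*pi)) ∫_{-2*pi}^{2*pi} ψ(s) cos(-2*s) ds = a_{4}/2.
ψ is even and cos(-2*s) is even, so the integrand is even: ∫_{-2*pi}^{2*pi} ψ(s) cos(-2*s) ds = 2∫_0^{2*pi} ψ(s) cos(-2*s) ds.
Integrating by parts (boundary term plus one more integral), an antiderivative of (4*s) cos(-2*s) is 2*s*sin(2*s) + cos(2*s); evaluating from 0 to 2*pi: ∫_{0}^{2*pi} (4*s) cos(-2*s) ds = (1) - (1) = 0.
So ∫_{-2*pi}^{2*pi} ψ(s) cos(-2*s) ds = 0.
Hence Re(c_{-4}) = (1/(4*pi))·(0) = 0.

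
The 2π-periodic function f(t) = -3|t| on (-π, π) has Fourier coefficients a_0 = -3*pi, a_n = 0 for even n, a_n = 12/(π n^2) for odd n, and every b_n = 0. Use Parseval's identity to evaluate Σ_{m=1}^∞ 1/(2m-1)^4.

pi**4/96

Parseval: a_0^2/2 + Σ a_n^2 = (1/π) ∫_{-π}^{π} f(t)^2 dt = 6*pi**2.
Subtract a_0^2/2 = 9*pi**2/2: Σ a_n^2 = 3*pi**2/2.
Only odd n contribute, with a_n^2 = 144/(π^2 n^4), so Σ_{m≥1} 1/(2m-1)^4 = π^2·(3*pi**2/2)/144 = pi**4/96.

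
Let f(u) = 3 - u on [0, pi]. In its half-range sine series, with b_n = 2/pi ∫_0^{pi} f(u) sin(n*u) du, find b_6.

1/3

b_6 = 2/pi ∫_0^{pi} (3 - u) sin(6*u) du.
Integrating by parts (boundary term plus one more integral), an antiderivative of (3 - u) sin(6*u) is u*cos(6*u)/6 - sin(6*u)/36 - cos(6*u)/2; evaluating from 0 to pi: ∫_{0}^{pi} (3 - u) sin(6*u) du = (-1/2 + pi/6) - (-1/2) = pi/6.
Hence b_6 = (2/pi)·(pi/6) = 1/3.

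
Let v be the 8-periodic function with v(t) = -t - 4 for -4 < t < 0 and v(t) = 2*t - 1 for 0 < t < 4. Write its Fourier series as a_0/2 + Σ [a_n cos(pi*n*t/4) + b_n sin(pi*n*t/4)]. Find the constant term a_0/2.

1/2

a_0 = 1/4 ∫_{-4}^{4} v(t) dt = 1/4 · (4) = 1.
So the constant term a_0/2 = 1/2.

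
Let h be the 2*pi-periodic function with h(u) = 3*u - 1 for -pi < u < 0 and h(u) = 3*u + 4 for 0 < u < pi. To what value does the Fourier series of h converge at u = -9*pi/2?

-3*pi/2 - 1

u = -9*pi/2 differs from u = -pi/2 by -2 full period(s), and the series is 2*pi-periodic.
h is continuous at u = -pi/2 with value -3*pi/2 - 1, so the series converges to -3*pi/2 - 1 there.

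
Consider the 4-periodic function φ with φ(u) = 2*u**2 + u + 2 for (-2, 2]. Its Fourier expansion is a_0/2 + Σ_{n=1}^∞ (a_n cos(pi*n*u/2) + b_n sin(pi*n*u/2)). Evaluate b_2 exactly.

-2/pi

b_2 = 1/2 ∫_{-2}^{2} φ(u) sin(pi*u) du.
Integrating by parts twice (tabular method), an antiderivative of (2*u**2 + u + 2) sin(pi*u) is -2*u**2*cos(pi*u)/pi + 4*u*sin(pi*u)/pi**2 - u*cos(pi*u)/pi + sin(pi*u)/pi**2 - 2*cos(pi*u)/pi + 4*cos(pi*u)/pi**3; evaluating from -2 to 2: ∫_{-2}^{2} (2*u**2 + u + 2) sin(pi*u) du = (-12/pi + 4/pi**3) - (-8/pi + 4/pi**3) = -4/pi.
Hence b_2 = (1/2)·(-4/pi) = -2/pi.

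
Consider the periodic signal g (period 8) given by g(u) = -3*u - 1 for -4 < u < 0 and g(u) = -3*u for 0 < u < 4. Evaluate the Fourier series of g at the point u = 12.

u = 12 differs from u = 4 by 1 full period(s), and the series is 8-periodic.
At u = 4 the one-sided limits are g(4^-) = -12 and g(4^+) = 11.
By Dirichlet's theorem the series converges to their average, [(-12) + (11)]/2 = -1/2.

-1/2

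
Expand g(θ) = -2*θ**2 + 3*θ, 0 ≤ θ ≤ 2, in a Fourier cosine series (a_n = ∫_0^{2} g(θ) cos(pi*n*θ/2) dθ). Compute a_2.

-8/pi**2

a_2 = ∫_0^{2} (-2*θ**2 + 3*θ) cos(pi*θ) dθ.
Integrating by parts twice (tabular method), an antiderivative of (-2*θ**2 + 3*θ) cos(pi*θ) is -2*θ**2*sin(pi*θ)/pi + 3*θ*sin(pi*θ)/pi - 4*θ*cos(pi*θ)/pi**2 + 4*sin(pi*θ)/pi**3 + 3*cos(pi*θ)/pi**2; evaluating from 0 to 2: ∫_{0}^{2} (-2*θ**2 + 3*θ) cos(pi*θ) dθ = (-5/pi**2) - (3/pi**2) = -8/pi**2.
Hence a_2 = -8/pi**2.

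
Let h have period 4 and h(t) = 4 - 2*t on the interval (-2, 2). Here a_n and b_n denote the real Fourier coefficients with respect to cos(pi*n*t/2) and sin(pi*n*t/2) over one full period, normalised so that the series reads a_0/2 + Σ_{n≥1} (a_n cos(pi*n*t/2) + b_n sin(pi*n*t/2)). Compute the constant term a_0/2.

a_0 = 1/2 ∫_{-2}^{2} h(t) dt = 1/2 · (16) = 8.
So the constant term a_0/2 = 4.

4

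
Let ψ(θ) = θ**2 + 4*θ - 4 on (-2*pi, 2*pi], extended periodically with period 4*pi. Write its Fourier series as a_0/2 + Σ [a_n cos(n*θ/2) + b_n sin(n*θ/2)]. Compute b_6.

b_6 = (1/(2*pi)) ∫_{-2*pi}^{2*pi} ψ(θ) sin(3*θ) dθ.
Integrating by parts twice (tabular method), an antiderivative of (θ**2 + 4*θ - 4) sin(3*θ) is -θ**2*cos(3*θ)/3 + 2*θ*sin(3*θ)/9 - 4*θ*cos(3*θ)/3 + 4*sin(3*θ)/9 + 38*cos(3*θ)/27; evaluating from -2*pi to 2*pi: ∫_{-2*pi}^{2*pi} (θ**2 + 4*θ - 4) sin(3*θ) dθ = (-4*pi**2/3 - 8*pi/3 + 38/27) - (-4*pi**2/3 + 38/27 + 8*pi/3) = -16*pi/3.
Hence b_6 = (1/(2*pi))·(-16*pi/3) = -8/3.

-8/3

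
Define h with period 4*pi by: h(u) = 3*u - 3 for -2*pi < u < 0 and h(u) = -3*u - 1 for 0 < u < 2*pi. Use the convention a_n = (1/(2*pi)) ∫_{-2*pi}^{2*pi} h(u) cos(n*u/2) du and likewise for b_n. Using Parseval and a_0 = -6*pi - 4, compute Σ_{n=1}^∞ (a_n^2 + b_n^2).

2 + 6*pi**2

Parseval: a_0^2/2 + Σ_{n≥1} (a_n^2+b_n^2) = (1/(2*pi)) ∫_{-2*pi}^{2*pi} h(u)^2 du = 10 + 24*pi + 24*pi**2.
Subtract a_0^2/2 = 2*(2 + 3*pi)**2: Σ (a_n^2+b_n^2) = 2 + 6*pi**2.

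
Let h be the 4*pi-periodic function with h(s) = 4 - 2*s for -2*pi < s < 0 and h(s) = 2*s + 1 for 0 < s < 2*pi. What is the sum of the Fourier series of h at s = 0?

5/2

At s = 0 the one-sided limits are h(0^-) = 4 and h(0^+) = 1.
By Dirichlet's theorem the series converges to their average, [(4) + (1)]/2 = 5/2.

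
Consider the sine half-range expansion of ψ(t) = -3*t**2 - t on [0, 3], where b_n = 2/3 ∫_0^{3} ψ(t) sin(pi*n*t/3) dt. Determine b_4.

15/pi

b_4 = 2/3 ∫_0^{3} (-3*t**2 - t) sin(4*pi*t/3) dt.
Integrating by parts twice (tabular method), an antiderivative of (-3*t**2 - t) sin(4*pi*t/3) is 9*t**2*cos(4*pi*t/3)/(4*pi) - 27*t*sin(4*pi*t/3)/(8*pi**2) + 3*t*cos(4*pi*t/3)/(4*pi) - 9*sin(4*pi*t/3)/(16*pi**2) - 81*cos(4*pi*t/3)/(32*pi**3); evaluating from 0 to 3: ∫_{0}^{3} (-3*t**2 - t) sin(4*pi*t/3) dt = (9*(-9 + 80*pi**2)/(32*pi**3)) - (-81/(32*pi**3)) = 45/(2*pi).
Hence b_4 = (2/3)·(45/(2*pi)) = 15/pi.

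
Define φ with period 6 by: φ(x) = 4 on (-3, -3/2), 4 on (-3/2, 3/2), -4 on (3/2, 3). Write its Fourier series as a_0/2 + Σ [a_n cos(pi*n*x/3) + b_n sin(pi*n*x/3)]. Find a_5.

a_5 = 1/3 ∫_{-3}^{3} φ(x) cos(5*pi*x/3) dx.
Split the integral at the breakpoints.
Directly, an antiderivative of (4) cos(5*pi*x/3) is 12*sin(5*pi*x/3)/(5*pi); evaluating from -3 to -3/2: ∫_{-3}^{-3/2} (4) cos(5*pi*x/3) dx = (-12/(5*pi)) - (0) = -12/(5*pi).
Directly, an antiderivative of (4) cos(5*pi*x/3) is 12*sin(5*pi*x/3)/(5*pi); evaluating from -3/2 to 3/2: ∫_{-3/2}^{3/2} (4) cos(5*pi*x/3) dx = (12/(5*pi)) - (-12/(5*pi)) = 24/(5*pi).
Directly, an antiderivative of (-4) cos(5*pi*x/3) is -12*sin(5*pi*x/3)/(5*pi); evaluating from 3/2 to 3: ∫_{3/2}^{3} (-4) cos(5*pi*x/3) dx = (0) - (-12/(5*pi)) = 12/(5*pi).
Summing the pieces and multiplying by (1/3) gives a_5 = 8/(5*pi).

8/(5*pi)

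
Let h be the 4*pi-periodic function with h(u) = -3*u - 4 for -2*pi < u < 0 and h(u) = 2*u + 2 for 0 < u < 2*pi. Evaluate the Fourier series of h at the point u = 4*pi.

u = 4*pi differs from u = 0 by 1 full period(s), and the series is 4*pi-periodic.
At u = 0 the one-sided limits are h(0^-) = -4 and h(0^+) = 2.
By Dirichlet's theorem the series converges to their average, [(-4) + (2)]/2 = -1.

-1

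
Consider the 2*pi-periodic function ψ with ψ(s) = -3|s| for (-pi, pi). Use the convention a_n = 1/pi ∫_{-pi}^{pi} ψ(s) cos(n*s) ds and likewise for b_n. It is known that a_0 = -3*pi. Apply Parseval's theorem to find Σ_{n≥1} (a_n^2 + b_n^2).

3*pi**2/2

Parseval: a_0^2/2 + Σ_{n≥1} (a_n^2+b_n^2) = 1/pi ∫_{-pi}^{pi} ψ(s)^2 ds = 6*pi**2.
Subtract a_0^2/2 = 9*pi**2/2: Σ (a_n^2+b_n^2) = 3*pi**2/2.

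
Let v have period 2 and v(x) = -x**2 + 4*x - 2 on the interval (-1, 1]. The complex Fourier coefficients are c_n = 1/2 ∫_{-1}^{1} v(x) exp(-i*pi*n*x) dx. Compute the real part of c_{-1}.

Since v is real-valued, Re(c_{-1}) = 1/2 ∫_{-1}^{1} v(x) cos(-pi*x) dx = a_{1}/2.
Integrating by parts twice (tabular method), an antiderivative of (-x**2 + 4*x - 2) cos(-pi*x) is -x**2*sin(pi*x)/pi + 4*x*sin(pi*x)/pi - 2*x*cos(pi*x)/pi**2 - 2*sin(pi*x)/pi + 2*sin(pi*x)/pi**3 + 4*cos(pi*x)/pi**2; evaluating from -1 to 1: ∫_{-1}^{1} (-x**2 + 4*x - 2) cos(-pi*x) dx = (-2/pi**2) - (-6/pi**2) = 4/pi**2.
Hence Re(c_{-1}) = (1/2)·(4/pi**2) = 2/pi**2.

2/pi**2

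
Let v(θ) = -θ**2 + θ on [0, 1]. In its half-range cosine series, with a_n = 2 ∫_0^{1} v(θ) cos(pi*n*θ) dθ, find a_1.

0

a_1 = 2 ∫_0^{1} (-θ**2 + θ) cos(pi*θ) dθ.
Integrating by parts twice (tabular method), an antiderivative of (-θ**2 + θ) cos(pi*θ) is -θ**2*sin(pi*θ)/pi + θ*sin(pi*θ)/pi - 2*θ*cos(pi*θ)/pi**2 + 2*sin(pi*θ)/pi**3 + cos(pi*θ)/pi**2; evaluating from 0 to 1: ∫_{0}^{1} (-θ**2 + θ) cos(pi*θ) dθ = (pi**(-2)) - (pi**(-2)) = 0.
Hence a_1 = 2·(0) = 0.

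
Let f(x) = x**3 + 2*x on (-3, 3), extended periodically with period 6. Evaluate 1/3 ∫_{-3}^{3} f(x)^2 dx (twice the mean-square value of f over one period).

1/3 ∫_{-3}^{3} f(x)^2 dx = 1/3 · (37998/35) = 12666/35.

12666/35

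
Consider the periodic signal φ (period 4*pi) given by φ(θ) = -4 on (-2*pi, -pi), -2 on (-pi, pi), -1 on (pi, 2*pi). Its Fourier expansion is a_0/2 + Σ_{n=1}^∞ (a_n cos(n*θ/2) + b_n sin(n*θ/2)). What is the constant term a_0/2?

a_0 = (1/(2*pi)) ∫_{-2*pi}^{2*pi} φ(θ) dθ = (1/(2*pi)) · (-9*pi) = -9/2.
So the constant term a_0/2 = -9/4.

-9/4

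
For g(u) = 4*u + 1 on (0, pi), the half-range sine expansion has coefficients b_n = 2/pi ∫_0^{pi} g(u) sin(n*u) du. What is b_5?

4*(1 + 2*pi)/(5*pi)

b_5 = 2/pi ∫_0^{pi} (4*u + 1) sin(5*u) du.
Integrating by parts (boundary term plus one more integral), an antiderivative of (4*u + 1) sin(5*u) is -4*u*cos(5*u)/5 + 4*sin(5*u)/25 - cos(5*u)/5; evaluating from 0 to pi: ∫_{0}^{pi} (4*u + 1) sin(5*u) du = (1/5 + 4*pi/5) - (-1/5) = 2/5 + 4*pi/5.
Hence b_5 = (2/pi)·(2/5 + 4*pi/5) = 4*(1 + 2*pi)/(5*pi).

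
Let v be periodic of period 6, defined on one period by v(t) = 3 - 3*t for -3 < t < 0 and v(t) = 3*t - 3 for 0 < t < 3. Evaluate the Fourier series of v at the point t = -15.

t = -15 differs from t = -3 by -2 full period(s), and the series is 6-periodic.
At t = -3 the one-sided limits are v(-3^-) = 6 and v(-3^+) = 12.
By Dirichlet's theorem the series converges to their average, [(6) + (12)]/2 = 9.

9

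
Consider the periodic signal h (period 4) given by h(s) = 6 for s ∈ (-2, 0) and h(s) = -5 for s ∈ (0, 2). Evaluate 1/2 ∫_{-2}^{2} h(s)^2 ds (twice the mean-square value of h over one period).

1/2 ∫_{-2}^{2} h(s)^2 ds = 1/2 · (122) = 61.

61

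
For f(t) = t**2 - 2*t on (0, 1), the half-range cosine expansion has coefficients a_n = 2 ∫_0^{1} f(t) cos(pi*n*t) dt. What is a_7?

a_7 = 2 ∫_0^{1} (t**2 - 2*t) cos(7*pi*t) dt.
Integrating by parts twice (tabular method), an antiderivative of (t**2 - 2*t) cos(7*pi*t) is t**2*sin(7*pi*t)/(7*pi) - 2*t*sin(7*pi*t)/(7*pi) + 2*t*cos(7*pi*t)/(49*pi**2) - 2*sin(7*pi*t)/(343*pi**3) - 2*cos(7*pi*t)/(49*pi**2); evaluating from 0 to 1: ∫_{0}^{1} (t**2 - 2*t) cos(7*pi*t) dt = (0) - (-2/(49*pi**2)) = 2/(49*pi**2).
Hence a_7 = 2·(2/(49*pi**2)) = 4/(49*pi**2).

4/(49*pi**2)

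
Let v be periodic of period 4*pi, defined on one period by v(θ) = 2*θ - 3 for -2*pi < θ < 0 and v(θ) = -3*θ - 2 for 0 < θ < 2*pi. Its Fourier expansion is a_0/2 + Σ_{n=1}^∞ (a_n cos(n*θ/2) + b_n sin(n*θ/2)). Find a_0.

a_0 = (1/(2*pi)) ∫_{-2*pi}^{2*pi} v(θ) dθ = (1/(2*pi)) · (-10*pi*(1 + pi)) = -5*pi - 5.

-5*pi - 5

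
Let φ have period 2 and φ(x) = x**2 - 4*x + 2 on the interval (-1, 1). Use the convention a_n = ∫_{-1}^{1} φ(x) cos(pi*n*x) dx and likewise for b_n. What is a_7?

a_7 = ∫_{-1}^{1} φ(x) cos(7*pi*x) dx.
Integrating by parts twice (tabular method), an antiderivative of (x**2 - 4*x + 2) cos(7*pi*x) is x**2*sin(7*pi*x)/(7*pi) - 4*x*sin(7*pi*x)/(7*pi) + 2*x*cos(7*pi*x)/(49*pi**2) - 2*sin(7*pi*x)/(343*pi**3) + 2*sin(7*pi*x)/(7*pi) - 4*cos(7*pi*x)/(49*pi**2); evaluating from -1 to 1: ∫_{-1}^{1} (x**2 - 4*x + 2) cos(7*pi*x) dx = (2/(49*pi**2)) - (6/(49*pi**2)) = -4/(49*pi**2).
Hence a_7 = -4/(49*pi**2).

-4/(49*pi**2)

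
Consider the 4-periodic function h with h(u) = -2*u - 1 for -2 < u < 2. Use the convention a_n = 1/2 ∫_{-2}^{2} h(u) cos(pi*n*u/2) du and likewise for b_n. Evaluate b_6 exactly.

b_6 = 1/2 ∫_{-2}^{2} h(u) sin(3*pi*u) du.
Integrating by parts (boundary term plus one more integral), an antiderivative of (-2*u - 1) sin(3*pi*u) is 2*u*cos(3*pi*u)/(3*pi) - 2*sin(3*pi*u)/(9*pi**2) + cos(3*pi*u)/(3*pi); evaluating from -2 to 2: ∫_{-2}^{2} (-2*u - 1) sin(3*pi*u) du = (5/(3*pi)) - (-1/pi) = 8/(3*pi).
Hence b_6 = (1/2)·(8/(3*pi)) = 4/(3*pi).

4/(3*pi)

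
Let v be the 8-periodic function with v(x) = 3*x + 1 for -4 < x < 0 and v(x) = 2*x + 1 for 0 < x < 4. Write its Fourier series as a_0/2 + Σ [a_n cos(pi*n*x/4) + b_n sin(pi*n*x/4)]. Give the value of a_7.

a_7 = 1/4 ∫_{-4}^{4} v(x) cos(7*pi*x/4) dx.
Split the integral at the breakpoints.
Integrating by parts (boundary term plus one more integral), an antiderivative of (3*x + 1) cos(7*pi*x/4) is 12*x*sin(7*pi*x/4)/(7*pi) + 4*sin(7*pi*x/4)/(7*pi) + 48*cos(7*pi*x/4)/(49*pi**2); evaluating from -4 to 0: ∫_{-4}^{0} (3*x + 1) cos(7*pi*x/4) dx = (48/(49*pi**2)) - (-48/(49*pi**2)) = 96/(49*pi**2).
Integrating by parts (boundary term plus one more integral), an antiderivative of (2*x + 1) cos(7*pi*x/4) is 8*x*sin(7*pi*x/4)/(7*pi) + 4*sin(7*pi*x/4)/(7*pi) + 32*cos(7*pi*x/4)/(49*pi**2); evaluating from 0 to 4: ∫_{0}^{4} (2*x + 1) cos(7*pi*x/4) dx = (-32/(49*pi**2)) - (32/(49*pi**2)) = -64/(49*pi**2).
Summing the pieces and multiplying by (1/4) gives a_7 = 8/(49*pi**2).

8/(49*pi**2)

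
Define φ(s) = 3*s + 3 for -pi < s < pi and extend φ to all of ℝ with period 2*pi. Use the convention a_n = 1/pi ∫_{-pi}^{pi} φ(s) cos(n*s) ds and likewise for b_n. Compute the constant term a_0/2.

a_0 = 1/pi ∫_{-pi}^{pi} φ(s) ds = 1/pi · (6*pi) = 6.
So the constant term a_0/2 = 3.

3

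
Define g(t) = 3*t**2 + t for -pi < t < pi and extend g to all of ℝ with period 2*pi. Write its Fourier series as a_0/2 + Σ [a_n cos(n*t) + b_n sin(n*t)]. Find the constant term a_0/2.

pi**2

a_0 = 1/pi ∫_{-pi}^{pi} g(t) dt = 1/pi · (2*pi**3) = 2*pi**2.
So the constant term a_0/2 = pi**2.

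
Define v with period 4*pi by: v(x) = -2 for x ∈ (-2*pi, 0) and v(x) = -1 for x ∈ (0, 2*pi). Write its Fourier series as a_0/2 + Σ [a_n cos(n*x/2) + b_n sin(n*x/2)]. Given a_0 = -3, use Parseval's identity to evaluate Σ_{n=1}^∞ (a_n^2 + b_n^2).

1/2

Parseval: a_0^2/2 + Σ_{n≥1} (a_n^2+b_n^2) = (1/(2*pi)) ∫_{-2*pi}^{2*pi} v(x)^2 dx = 5.
Subtract a_0^2/2 = 9/2: Σ (a_n^2+b_n^2) = 1/2.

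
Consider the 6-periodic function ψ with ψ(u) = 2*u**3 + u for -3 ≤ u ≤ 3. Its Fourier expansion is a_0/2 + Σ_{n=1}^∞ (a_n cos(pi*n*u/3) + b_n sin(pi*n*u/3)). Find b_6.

-19/pi + 3/pi**3

b_6 = 1/3 ∫_{-3}^{3} ψ(u) sin(2*pi*u) du.
ψ is odd and sin(2*pi*u) is odd, so the integrand is even and b_6 = 2/3 ∫_0^{3} ψ(u) sin(2*pi*u) du.
Integrating by parts three times (tabular method), an antiderivative of (2*u**3 + u) sin(2*pi*u) is -u**3*cos(2*pi*u)/pi + 3*u**2*sin(2*pi*u)/(2*pi**2) - u*cos(2*pi*u)/(2*pi) + 3*u*cos(2*pi*u)/(2*pi**3) - 3*sin(2*pi*u)/(4*pi**4) + sin(2*pi*u)/(4*pi**2); evaluating from 0 to 3: ∫_{0}^{3} (2*u**3 + u) sin(2*pi*u) du = (3*(3 - 19*pi**2)/(2*pi**3)) - (0) = 3*(3 - 19*pi**2)/(2*pi**3).
Hence b_6 = (2/3)·(3*(3 - 19*pi**2)/(2*pi**3)) = -19/pi + 3/pi**3.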